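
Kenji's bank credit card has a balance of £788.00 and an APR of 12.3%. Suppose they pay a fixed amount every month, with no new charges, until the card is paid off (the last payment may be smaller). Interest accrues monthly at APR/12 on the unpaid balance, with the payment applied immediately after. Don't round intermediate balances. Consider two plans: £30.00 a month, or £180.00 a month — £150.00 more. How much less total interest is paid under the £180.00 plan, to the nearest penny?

Monthly rate r = 12.3%/12 = 1.025% = 0.01025.
At £30.00/mo: n = ⌈−ln(1 − rB₀/P)/ln(1+r)⌉ = 31 payments (last £22.76); total interest = total paid − £788.00 = £134.76.
At £180.00/mo: 5 payments (last £90.58); total interest £22.58.
Interest saved = £134.76 − £22.58 = £112.18.

£112.18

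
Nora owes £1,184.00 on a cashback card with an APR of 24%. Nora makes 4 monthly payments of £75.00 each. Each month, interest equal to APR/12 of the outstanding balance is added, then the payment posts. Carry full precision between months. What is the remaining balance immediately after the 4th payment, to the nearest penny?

Monthly rate r = 24%/12 = 2% = 0.02.
Each month: B ← B·(1+r) − £75.00.
Month 1: interest £23.68; balance after payment £1,132.68.
Month 2: interest £22.65; balance after payment £1,080.33.
Month 3: interest £21.61; balance after payment £1,026.94.
Month 4: interest £20.54; balance after payment £972.48.

£972.48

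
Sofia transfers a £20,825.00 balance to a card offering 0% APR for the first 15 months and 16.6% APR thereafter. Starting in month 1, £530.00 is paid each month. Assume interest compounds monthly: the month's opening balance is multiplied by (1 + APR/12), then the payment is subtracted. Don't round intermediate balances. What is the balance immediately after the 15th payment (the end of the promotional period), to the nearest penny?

£12,875.00

Promo months 1–15 at r₀ = 0%/12 = 0; months 16+ at r₁ = 16.6%/12 = 0.0138333.
After month 15 (no interest yet): B = £20,825.00 − 15·£530.00 = £12,875.00.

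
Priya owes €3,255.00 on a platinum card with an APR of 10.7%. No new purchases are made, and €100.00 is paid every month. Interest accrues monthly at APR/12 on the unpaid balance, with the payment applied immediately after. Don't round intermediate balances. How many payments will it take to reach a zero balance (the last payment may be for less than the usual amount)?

Monthly rate r = 10.7%/12 = 0.891667% = 0.00891667.
Recurrence: B ← B·(1+r) − €100.00.
Month 1: interest €29.02; balance after payment €3,184.02.
Month 2: interest €28.39; balance after payment €3,112.41.
Closed form: n = −ln(1 − rB₀/P)/ln(1+r) = −ln(0.70976)/ln(1.00892) ≈ 38.619, so the balance reaches zero during payment 39.

39 payments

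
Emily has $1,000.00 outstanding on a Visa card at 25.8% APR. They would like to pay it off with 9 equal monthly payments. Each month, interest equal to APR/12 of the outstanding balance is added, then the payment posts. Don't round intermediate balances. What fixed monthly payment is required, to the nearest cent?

$123.39

Monthly rate r = 25.8%/12 = 2.15% = 0.0215.
Level-payment amortization: P = B₀·r / (1 − (1+r)^(−n)) = 1000.00·0.0215 / (1 − 1.0215^(−9)).
Denominator 1 − (1+r)^(−9) = 0.174238442.
P = 21.5 / 0.174238442 ≈ 123.39.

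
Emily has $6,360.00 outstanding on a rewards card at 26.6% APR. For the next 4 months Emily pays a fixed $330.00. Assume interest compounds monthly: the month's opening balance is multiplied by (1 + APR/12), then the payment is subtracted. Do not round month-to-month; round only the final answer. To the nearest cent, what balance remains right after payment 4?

$5,578.41

Monthly rate r = 26.6%/12 = 2.21667% = 0.0221667.
Each month: B ← B·(1+r) − $330.00.
Month 1: interest $140.98; balance after payment $6,170.98.
Month 2: interest $136.79; balance after payment $5,977.77.
Month 3: interest $132.51; balance after payment $5,780.28.
Month 4: interest $128.13; balance after payment $5,578.41.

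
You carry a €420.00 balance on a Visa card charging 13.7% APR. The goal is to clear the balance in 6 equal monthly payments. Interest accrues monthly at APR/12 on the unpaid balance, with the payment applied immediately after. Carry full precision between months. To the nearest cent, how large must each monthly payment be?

€72.82

Monthly rate r = 13.7%/12 = 1.14167% = 0.0114167.
Level-payment amortization: P = B₀·r / (1 − (1+r)^(−n)) = 420.00·0.0114167 / (1 − 1.01142^(−6)).
Denominator 1 − (1+r)^(−6) = 0.0658440924.
P = 4.795 / 0.0658440924 ≈ 72.82.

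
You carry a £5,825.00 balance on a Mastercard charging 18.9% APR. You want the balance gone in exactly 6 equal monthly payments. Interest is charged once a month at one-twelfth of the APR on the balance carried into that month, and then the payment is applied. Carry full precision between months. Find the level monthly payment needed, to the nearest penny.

Monthly rate r = 18.9%/12 = 1.575% = 0.01575.
Level-payment amortization: P = B₀·r / (1 − (1+r)^(−n)) = 5825.00·0.01575 / (1 − 1.01575^(−6)).
Denominator 1 − (1+r)^(−6) = 0.0895019626.
P = 91.7438 / 0.0895019626 ≈ 1025.05.

£1,025.05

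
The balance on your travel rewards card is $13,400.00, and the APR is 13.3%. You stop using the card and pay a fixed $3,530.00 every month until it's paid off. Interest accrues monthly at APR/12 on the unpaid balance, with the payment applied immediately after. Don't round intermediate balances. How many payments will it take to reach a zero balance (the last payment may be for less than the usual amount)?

Monthly rate r = 13.3%/12 = 1.10833% = 0.0110833.
Recurrence: B ← B·(1+r) − $3,530.00.
Month 1: interest $148.52; balance after payment $10,018.52.
Month 2: interest $111.04; balance after payment $6,599.56.
Month 3: interest $73.15; balance after payment $3,142.70.
Month 4: interest $34.83; balance after payment $0.00.

4 months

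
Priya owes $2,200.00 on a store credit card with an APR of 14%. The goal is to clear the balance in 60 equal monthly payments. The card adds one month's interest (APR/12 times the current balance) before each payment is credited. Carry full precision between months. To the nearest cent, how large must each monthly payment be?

$51.19

Monthly rate r = 14%/12 = 1.16667% = 0.0116667.
Level-payment amortization: P = B₀·r / (1 − (1+r)^(−n)) = 2200.00·0.0116667 / (1 − 1.01167^(−60)).
Denominator 1 − (1+r)^(−60) = 0.501398525.
P = 25.6667 / 0.501398525 ≈ 51.19.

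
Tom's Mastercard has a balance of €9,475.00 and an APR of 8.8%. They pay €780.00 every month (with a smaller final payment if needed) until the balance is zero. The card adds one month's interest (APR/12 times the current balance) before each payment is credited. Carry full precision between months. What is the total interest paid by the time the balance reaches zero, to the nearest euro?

€486

Monthly rate r = 8.8%/12 = 0.733333% = 0.00733333.
Payoff takes n = ⌈−ln(1 − rB₀/P)/ln(1+r)⌉ = ⌈12.770⌉ = 13 payments; the last is €600.74.
Total paid = 12·€780.00 + €600.74 = €9,960.74.
Total interest = total paid − principal = €9,960.74 − €9,475.00 = €485.74.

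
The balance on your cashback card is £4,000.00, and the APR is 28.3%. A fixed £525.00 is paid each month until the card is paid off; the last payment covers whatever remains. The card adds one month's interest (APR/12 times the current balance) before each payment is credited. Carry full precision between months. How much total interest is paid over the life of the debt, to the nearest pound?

£463

Monthly rate r = 28.3%/12 = 2.35833% = 0.0235833.
Payoff takes n = ⌈−ln(1 − rB₀/P)/ln(1+r)⌉ = ⌈8.497⌉ = 9 payments; the last is £262.52.
Total paid = 8·£525.00 + £262.52 = £4,462.52.
Total interest = total paid − principal = £4,462.52 − £4,000.00 = £462.52.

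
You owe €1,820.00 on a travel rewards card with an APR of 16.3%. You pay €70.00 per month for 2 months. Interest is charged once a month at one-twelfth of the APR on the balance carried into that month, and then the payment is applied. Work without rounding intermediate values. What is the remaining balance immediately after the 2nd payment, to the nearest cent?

Monthly rate r = 16.3%/12 = 1.35833% = 0.0135833.
Each month: B ← B·(1+r) − €70.00.
Month 1: interest €24.72; balance after payment €1,774.72.
Month 2: interest €24.11; balance after payment €1,728.83.

€1,728.83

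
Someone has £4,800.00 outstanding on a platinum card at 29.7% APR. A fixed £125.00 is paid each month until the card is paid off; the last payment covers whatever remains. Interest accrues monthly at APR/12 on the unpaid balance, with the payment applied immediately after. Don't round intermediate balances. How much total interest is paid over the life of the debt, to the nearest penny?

Monthly rate r = 29.7%/12 = 2.475% = 0.02475.
Payoff takes n = ⌈−ln(1 − rB₀/P)/ln(1+r)⌉ = ⌈122.860⌉ = 123 payments; the last is £107.68.
Total paid = 122·£125.00 + £107.68 = £15,357.68.
Total interest = total paid − principal = £15,357.68 − £4,800.00 = £10,557.68.

£10,557.68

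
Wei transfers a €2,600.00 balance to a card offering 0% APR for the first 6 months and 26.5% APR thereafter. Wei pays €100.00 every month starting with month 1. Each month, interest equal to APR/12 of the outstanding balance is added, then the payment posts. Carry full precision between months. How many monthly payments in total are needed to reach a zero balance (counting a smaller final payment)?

33 months

Promo months 1–6 at r₀ = 0%/12 = 0; months 7+ at r₁ = 26.5%/12 = 0.0220833.
After month 6 (no interest yet): B = €2,600.00 − 6·€100.00 = €2,000.00.
Then at r₁ with €100.00/mo: n₂ = −ln(1 − r₁·B/P)/ln(1+r₁) ≈ 26.68 → 27 more payments.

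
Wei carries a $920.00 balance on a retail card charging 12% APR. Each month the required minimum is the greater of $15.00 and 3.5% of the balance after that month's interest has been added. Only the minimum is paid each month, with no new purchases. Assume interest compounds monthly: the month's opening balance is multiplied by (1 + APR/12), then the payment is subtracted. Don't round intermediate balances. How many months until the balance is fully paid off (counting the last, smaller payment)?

Monthly rate r = 12%/12 = 1% = 0.01.
While 3.5% of the post-interest balance exceeds $15.00, each month B ← (B·(1+r))·(1 − 0.035), i.e. B shrinks by the factor (1+r)·0.965 = 0.97465.
This holds for months 1–31. Entering month 32 the balance is $415.05; 3.5% of the post-interest balance is now below $15.00, so the flat $15.00 minimum applies from here.
From month 32 a fixed $15.00 at rate r clears $415.05 in 33 more payments. Total: 31 + 33 = 64 months.

64 months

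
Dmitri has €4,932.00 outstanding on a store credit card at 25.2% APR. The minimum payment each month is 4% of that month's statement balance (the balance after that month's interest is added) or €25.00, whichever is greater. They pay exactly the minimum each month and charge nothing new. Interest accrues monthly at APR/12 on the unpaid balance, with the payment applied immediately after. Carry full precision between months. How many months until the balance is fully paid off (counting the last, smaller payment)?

139 months

Monthly rate r = 25.2%/12 = 2.1% = 0.021.
While 4% of the post-interest balance exceeds €25.00, each month B ← (B·(1+r))·(1 − 0.04), i.e. B shrinks by the factor (1+r)·0.96 = 0.98016.
This holds for months 1–105. Entering month 106 the balance is €601.46; 4% of the post-interest balance is now below €25.00, so the flat €25.00 minimum applies from here.
From month 106 a fixed €25.00 at rate r clears €601.46 in 34 more payments. Total: 105 + 34 = 139 months.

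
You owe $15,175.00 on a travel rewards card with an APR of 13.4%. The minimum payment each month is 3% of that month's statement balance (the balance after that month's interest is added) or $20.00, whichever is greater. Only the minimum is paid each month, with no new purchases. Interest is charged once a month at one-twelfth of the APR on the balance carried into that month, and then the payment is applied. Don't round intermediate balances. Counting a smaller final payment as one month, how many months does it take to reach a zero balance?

204 months

Monthly rate r = 13.4%/12 = 1.11667% = 0.0111667.
While 3% of the post-interest balance exceeds $20.00, each month B ← (B·(1+r))·(1 − 0.03), i.e. B shrinks by the factor (1+r)·0.97 = 0.98083.
This holds for months 1–163. Entering month 164 the balance is $647.19; 3% of the post-interest balance is now below $20.00, so the flat $20.00 minimum applies from here.
From month 164 a fixed $20.00 at rate r clears $647.19 in 41 more payments. Total: 163 + 41 = 204 months.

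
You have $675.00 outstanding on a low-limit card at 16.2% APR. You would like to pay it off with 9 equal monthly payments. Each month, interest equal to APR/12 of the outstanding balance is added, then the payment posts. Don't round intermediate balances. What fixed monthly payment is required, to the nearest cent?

$80.15

Monthly rate r = 16.2%/12 = 1.35% = 0.0135.
Level-payment amortization: P = B₀·r / (1 − (1+r)^(−n)) = 675.00·0.0135 / (1 − 1.0135^(−9)).
Denominator 1 − (1+r)^(−9) = 0.11368883.
P = 9.1125 / 0.11368883 ≈ 80.15.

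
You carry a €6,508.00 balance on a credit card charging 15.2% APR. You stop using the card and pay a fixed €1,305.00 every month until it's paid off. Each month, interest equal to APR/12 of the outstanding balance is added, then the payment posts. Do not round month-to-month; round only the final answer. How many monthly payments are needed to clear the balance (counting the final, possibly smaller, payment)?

Monthly rate r = 15.2%/12 = 1.26667% = 0.0126667.
Recurrence: B ← B·(1+r) − €1,305.00.
Month 1: interest €82.43; balance after payment €5,285.43.
Month 2: interest €66.95; balance after payment €4,047.38.
Month 3: interest €51.27; balance after payment €2,793.65.
Month 4: interest €35.39; balance after payment €1,524.04.
Month 5: interest €19.30; balance after payment €238.34.
Month 6: interest €3.02; balance after payment €0.00.

6 months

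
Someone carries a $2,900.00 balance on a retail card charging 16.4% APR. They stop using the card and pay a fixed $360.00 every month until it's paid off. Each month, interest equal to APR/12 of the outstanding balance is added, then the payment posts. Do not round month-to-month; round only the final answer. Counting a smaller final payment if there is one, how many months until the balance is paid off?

Monthly rate r = 16.4%/12 = 1.36667% = 0.0136667.
Recurrence: B ← B·(1+r) − $360.00.
Month 1: interest $39.63; balance after payment $2,579.63.
Month 2: interest $35.25; balance after payment $2,254.89.
Closed form: n = −ln(1 − rB₀/P)/ln(1+r) = −ln(0.88991)/ln(1.01367) ≈ 8.593, so the balance reaches zero during payment 9.

9 months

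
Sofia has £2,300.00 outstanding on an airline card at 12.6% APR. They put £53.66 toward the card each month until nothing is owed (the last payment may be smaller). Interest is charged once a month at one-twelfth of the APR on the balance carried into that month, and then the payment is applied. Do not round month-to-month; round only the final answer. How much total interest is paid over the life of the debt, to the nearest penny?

Monthly rate r = 12.6%/12 = 1.05% = 0.0105.
Payoff takes n = ⌈−ln(1 − rB₀/P)/ln(1+r)⌉ = ⌈57.245⌉ = 58 payments; the last is £13.20.
Total paid = 57·£53.66 + £13.20 = £3,071.82.
Total interest = total paid − principal = £3,071.82 − £2,300.00 = £771.82.

£771.82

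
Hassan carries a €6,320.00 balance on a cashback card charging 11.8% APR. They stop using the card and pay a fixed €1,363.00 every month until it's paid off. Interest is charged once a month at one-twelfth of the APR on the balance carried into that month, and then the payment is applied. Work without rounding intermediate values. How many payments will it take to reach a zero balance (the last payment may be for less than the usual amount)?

Monthly rate r = 11.8%/12 = 0.983333% = 0.00983333.
Recurrence: B ← B·(1+r) − €1,363.00.
Month 1: interest €62.15; balance after payment €5,019.15.
Month 2: interest €49.35; balance after payment €3,705.50.
Month 3: interest €36.44; balance after payment €2,378.94.
Month 4: interest €23.39; balance after payment €1,039.33.
Month 5: interest €10.22; balance after payment €0.00.

5 payments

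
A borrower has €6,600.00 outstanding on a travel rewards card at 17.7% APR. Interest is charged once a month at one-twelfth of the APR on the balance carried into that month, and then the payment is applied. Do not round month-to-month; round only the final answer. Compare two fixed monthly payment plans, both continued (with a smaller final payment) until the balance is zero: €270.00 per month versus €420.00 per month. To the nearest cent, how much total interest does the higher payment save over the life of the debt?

€682.30

Monthly rate r = 17.7%/12 = 1.475% = 0.01475.
At €270.00/mo: n = ⌈−ln(1 − rB₀/P)/ln(1+r)⌉ = 31 payments (last €145.93); total interest = total paid − €6,600.00 = €1,645.93.
At €420.00/mo: 19 payments (last €3.63); total interest €963.63.
Interest saved = €1,645.93 − €963.63 = €682.30.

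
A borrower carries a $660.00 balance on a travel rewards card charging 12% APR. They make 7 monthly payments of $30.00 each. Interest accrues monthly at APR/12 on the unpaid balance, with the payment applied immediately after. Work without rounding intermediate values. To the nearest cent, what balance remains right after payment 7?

$491.20

Monthly rate r = 12%/12 = 1% = 0.01.
Each month: B ← B·(1+r) − $30.00.
Month 1: interest $6.60; balance after payment $636.60.
Month 2: interest $6.37; balance after payment $612.97.
Month 3: interest $6.13; balance after payment $589.10.
Month 4: interest $5.89; balance after payment $564.99.
Month 5: interest $5.65; balance after payment $540.64.
Month 6: interest $5.41; balance after payment $516.04.
Month 7: interest $5.16; balance after payment $491.20.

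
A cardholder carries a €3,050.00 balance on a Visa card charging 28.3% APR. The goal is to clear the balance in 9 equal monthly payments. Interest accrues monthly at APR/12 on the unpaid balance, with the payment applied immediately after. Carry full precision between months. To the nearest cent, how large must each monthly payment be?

Monthly rate r = 28.3%/12 = 2.35833% = 0.0235833.
Level-payment amortization: P = B₀·r / (1 − (1+r)^(−n)) = 3050.00·0.0235833 / (1 − 1.02358^(−9)).
Denominator 1 − (1+r)^(−9) = 0.189242177.
P = 71.9292 / 0.189242177 ≈ 380.09.

€380.09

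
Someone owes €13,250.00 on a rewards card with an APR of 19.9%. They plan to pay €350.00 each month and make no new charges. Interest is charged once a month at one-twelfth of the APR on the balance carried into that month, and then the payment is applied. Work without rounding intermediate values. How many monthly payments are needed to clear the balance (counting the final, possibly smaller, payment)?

Monthly rate r = 19.9%/12 = 1.65833% = 0.0165833.
Recurrence: B ← B·(1+r) − €350.00.
Month 1: interest €219.73; balance after payment €13,119.73.
Month 2: interest €217.57; balance after payment €12,987.30.
Closed form: n = −ln(1 − rB₀/P)/ln(1+r) = −ln(0.3722)/ln(1.01658) ≈ 60.090, so the balance reaches zero during payment 61.

61 months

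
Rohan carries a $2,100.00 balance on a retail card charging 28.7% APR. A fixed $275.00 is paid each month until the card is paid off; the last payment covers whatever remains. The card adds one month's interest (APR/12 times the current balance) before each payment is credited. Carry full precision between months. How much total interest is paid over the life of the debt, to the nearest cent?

Monthly rate r = 28.7%/12 = 2.39167% = 0.0239167.
Payoff takes n = ⌈−ln(1 − rB₀/P)/ln(1+r)⌉ = ⌈8.533⌉ = 9 payments; the last is $147.30.
Total paid = 8·$275.00 + $147.30 = $2,347.30.
Total interest = total paid − principal = $2,347.30 − $2,100.00 = $247.30.

$247.30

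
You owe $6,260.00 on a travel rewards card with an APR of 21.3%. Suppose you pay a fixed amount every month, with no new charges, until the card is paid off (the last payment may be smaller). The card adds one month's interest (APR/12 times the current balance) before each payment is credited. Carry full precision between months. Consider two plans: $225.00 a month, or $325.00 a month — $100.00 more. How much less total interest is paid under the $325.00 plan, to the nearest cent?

Monthly rate r = 21.3%/12 = 1.775% = 0.01775.
At $225.00/mo: n = ⌈−ln(1 − rB₀/P)/ln(1+r)⌉ = 39 payments (last $158.06); total interest = total paid − $6,260.00 = $2,448.06.
At $325.00/mo: 24 payments (last $253.88); total interest $1,468.88.
Interest saved = $2,448.06 − $1,468.88 = $979.18.

$979.18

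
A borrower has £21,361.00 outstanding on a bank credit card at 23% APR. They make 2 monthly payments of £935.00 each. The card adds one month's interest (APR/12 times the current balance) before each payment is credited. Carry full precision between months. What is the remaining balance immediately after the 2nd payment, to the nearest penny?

£20,299.76

Monthly rate r = 23%/12 = 1.91667% = 0.0191667.
Each month: B ← B·(1+r) − £935.00.
Month 1: interest £409.42; balance after payment £20,835.42.
Month 2: interest £399.35; balance after payment £20,299.76.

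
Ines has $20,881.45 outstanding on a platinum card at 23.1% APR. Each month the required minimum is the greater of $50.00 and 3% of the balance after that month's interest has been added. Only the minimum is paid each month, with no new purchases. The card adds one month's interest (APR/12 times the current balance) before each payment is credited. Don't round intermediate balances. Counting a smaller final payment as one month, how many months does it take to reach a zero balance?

276 months

Monthly rate r = 23.1%/12 = 1.925% = 0.01925.
While 3% of the post-interest balance exceeds $50.00, each month B ← (B·(1+r))·(1 − 0.03), i.e. B shrinks by the factor (1+r)·0.97 = 0.98867.
This holds for months 1–224. Entering month 225 the balance is $1,627.46; 3% of the post-interest balance is now below $50.00, so the flat $50.00 minimum applies from here.
From month 225 a fixed $50.00 at rate r clears $1,627.46 in 52 more payments. Total: 224 + 52 = 276 months.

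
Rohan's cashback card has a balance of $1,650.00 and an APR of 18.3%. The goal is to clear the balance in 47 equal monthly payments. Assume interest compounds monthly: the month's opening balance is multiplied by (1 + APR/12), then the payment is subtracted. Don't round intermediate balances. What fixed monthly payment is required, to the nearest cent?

Monthly rate r = 18.3%/12 = 1.525% = 0.01525.
Level-payment amortization: P = B₀·r / (1 − (1+r)^(−n)) = 1650.00·0.01525 / (1 − 1.01525^(−47)).
Denominator 1 − (1+r)^(−47) = 0.509014025.
P = 25.1625 / 0.509014025 ≈ 49.43.

$49.43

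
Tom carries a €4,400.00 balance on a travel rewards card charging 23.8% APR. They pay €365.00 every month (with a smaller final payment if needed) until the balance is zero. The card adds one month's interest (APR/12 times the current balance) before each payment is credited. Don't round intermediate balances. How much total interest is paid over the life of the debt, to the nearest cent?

Monthly rate r = 23.8%/12 = 1.98333% = 0.0198333.
Payoff takes n = ⌈−ln(1 − rB₀/P)/ln(1+r)⌉ = ⌈13.913⌉ = 14 payments; the last is €333.45.
Total paid = 13·€365.00 + €333.45 = €5,078.45.
Total interest = total paid − principal = €5,078.45 − €4,400.00 = €678.45.

€678.45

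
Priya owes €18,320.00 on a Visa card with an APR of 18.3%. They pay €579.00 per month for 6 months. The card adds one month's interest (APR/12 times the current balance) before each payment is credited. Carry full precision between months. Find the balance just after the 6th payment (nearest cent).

Monthly rate r = 18.3%/12 = 1.525% = 0.01525.
Each month: B ← B·(1+r) − €579.00.
Month 1: interest €279.38; balance after payment €18,020.38.
Month 2: interest €274.81; balance after payment €17,716.19.
Month 3: interest €270.17; balance after payment €17,407.36.
Month 4: interest €265.46; balance after payment €17,093.82.
Month 5: interest €260.68; balance after payment €16,775.51.
Month 6: interest €255.83; balance after payment €16,452.33.

€16,452.33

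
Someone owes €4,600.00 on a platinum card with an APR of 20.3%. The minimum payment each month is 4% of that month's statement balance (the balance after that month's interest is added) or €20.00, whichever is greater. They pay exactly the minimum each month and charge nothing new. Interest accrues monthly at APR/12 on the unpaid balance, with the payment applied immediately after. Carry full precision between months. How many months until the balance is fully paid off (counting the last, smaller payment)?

Monthly rate r = 20.3%/12 = 1.69167% = 0.0169167.
While 4% of the post-interest balance exceeds €20.00, each month B ← (B·(1+r))·(1 − 0.04), i.e. B shrinks by the factor (1+r)·0.96 = 0.97624.
This holds for months 1–93. Entering month 94 the balance is €491.50; 4% of the post-interest balance is now below €20.00, so the flat €20.00 minimum applies from here.
From month 94 a fixed €20.00 at rate r clears €491.50 in 33 more payments. Total: 93 + 33 = 126 months.

126 months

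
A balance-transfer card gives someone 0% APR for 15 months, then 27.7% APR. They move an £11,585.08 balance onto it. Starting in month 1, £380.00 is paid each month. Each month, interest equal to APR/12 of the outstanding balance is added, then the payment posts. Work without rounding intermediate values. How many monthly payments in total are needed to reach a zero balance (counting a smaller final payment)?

35 months

Promo months 1–15 at r₀ = 0%/12 = 0; months 16+ at r₁ = 27.7%/12 = 0.0230833.
After month 15 (no interest yet): B = £11,585.08 − 15·£380.00 = £5,885.08.
Then at r₁ with £380.00/mo: n₂ = −ln(1 − r₁·B/P)/ln(1+r₁) ≈ 19.38 → 20 more payments.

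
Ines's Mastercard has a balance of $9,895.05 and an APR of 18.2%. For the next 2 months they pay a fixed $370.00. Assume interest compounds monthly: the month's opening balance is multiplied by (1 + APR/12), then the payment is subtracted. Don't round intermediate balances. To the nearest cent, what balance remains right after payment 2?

Monthly rate r = 18.2%/12 = 1.51667% = 0.0151667.
Each month: B ← B·(1+r) − $370.00.
Month 1: interest $150.07; balance after payment $9,675.12.
Month 2: interest $146.74; balance after payment $9,451.86.

$9,451.86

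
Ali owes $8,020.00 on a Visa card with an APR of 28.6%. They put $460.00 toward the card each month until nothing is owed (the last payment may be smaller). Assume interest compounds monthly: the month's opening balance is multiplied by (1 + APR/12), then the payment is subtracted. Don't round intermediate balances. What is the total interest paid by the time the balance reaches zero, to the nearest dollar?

Monthly rate r = 28.6%/12 = 2.38333% = 0.0238333.
Payoff takes n = ⌈−ln(1 − rB₀/P)/ln(1+r)⌉ = ⌈22.801⌉ = 23 payments; the last is $369.30.
Total paid = 22·$460.00 + $369.30 = $10,489.30.
Total interest = total paid − principal = $10,489.30 − $8,020.00 = $2,469.30.

$2,469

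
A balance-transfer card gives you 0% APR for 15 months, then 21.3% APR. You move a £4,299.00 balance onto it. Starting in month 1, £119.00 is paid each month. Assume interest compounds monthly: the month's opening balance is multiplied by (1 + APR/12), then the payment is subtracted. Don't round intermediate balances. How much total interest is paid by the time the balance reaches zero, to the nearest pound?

£665

Promo months 1–15 at r₀ = 0%/12 = 0; months 16+ at r₁ = 21.3%/12 = 0.01775.
After month 15 (no interest yet): B = £4,299.00 − 15·£119.00 = £2,514.00.
Then at r₁ with £119.00/mo: n₂ = −ln(1 − r₁·B/P)/ln(1+r₁) ≈ 26.71 → 27 more payments.
Total paid = 41·£119.00 + £84.97 = £4,963.97; interest = £4,963.97 − £4,299.00 = £664.97.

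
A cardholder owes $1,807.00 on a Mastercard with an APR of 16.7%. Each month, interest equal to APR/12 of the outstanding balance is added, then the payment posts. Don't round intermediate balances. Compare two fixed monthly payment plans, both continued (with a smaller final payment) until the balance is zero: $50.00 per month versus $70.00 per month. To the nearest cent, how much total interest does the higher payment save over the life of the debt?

$274.60

Monthly rate r = 16.7%/12 = 1.39167% = 0.0139167.
At $50.00/mo: n = ⌈−ln(1 − rB₀/P)/ln(1+r)⌉ = 51 payments (last $29.12); total interest = total paid − $1,807.00 = $722.12.
At $70.00/mo: 33 payments (last $14.52); total interest $447.52.
Interest saved = $722.12 − $447.52 = $274.60.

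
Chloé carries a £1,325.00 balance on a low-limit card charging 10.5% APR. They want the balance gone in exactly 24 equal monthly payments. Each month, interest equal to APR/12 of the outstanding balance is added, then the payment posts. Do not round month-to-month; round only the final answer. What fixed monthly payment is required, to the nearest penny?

Monthly rate r = 10.5%/12 = 0.875% = 0.00875.
Level-payment amortization: P = B₀·r / (1 − (1+r)^(−n)) = 1325.00·0.00875 / (1 − 1.00875^(−24)).
Denominator 1 − (1+r)^(−24) = 0.188675007.
P = 11.5938 / 0.188675007 ≈ 61.45.

£61.45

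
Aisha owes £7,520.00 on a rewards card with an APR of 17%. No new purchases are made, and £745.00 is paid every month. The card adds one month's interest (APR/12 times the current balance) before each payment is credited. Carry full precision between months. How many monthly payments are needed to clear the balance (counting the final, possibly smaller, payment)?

Monthly rate r = 17%/12 = 1.41667% = 0.0141667.
Recurrence: B ← B·(1+r) − £745.00.
Month 1: interest £106.53; balance after payment £6,881.53.
Month 2: interest £97.49; balance after payment £6,234.02.
Closed form: n = −ln(1 − rB₀/P)/ln(1+r) = −ln(0.857)/ln(1.01417) ≈ 10.970, so the balance reaches zero during payment 11.

11 months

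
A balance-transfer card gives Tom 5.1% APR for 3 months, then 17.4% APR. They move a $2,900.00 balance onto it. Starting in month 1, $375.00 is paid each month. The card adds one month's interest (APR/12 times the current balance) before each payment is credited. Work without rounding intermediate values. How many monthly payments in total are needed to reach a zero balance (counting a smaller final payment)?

Promo months 1–3 at r₀ = 5.1%/12 = 0.00425; months 4+ at r₁ = 17.4%/12 = 0.0145.
After month 3: iterate B ← B·(1+r₀) − $375.00 for 3 months → $1,807.34.
Then at r₁ with $375.00/mo: n₂ = −ln(1 − r₁·B/P)/ln(1+r₁) ≈ 5.03 → 6 more payments.

9 months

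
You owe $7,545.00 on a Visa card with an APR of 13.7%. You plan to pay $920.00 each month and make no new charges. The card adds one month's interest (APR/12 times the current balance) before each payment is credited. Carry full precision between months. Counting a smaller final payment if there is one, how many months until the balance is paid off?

Monthly rate r = 13.7%/12 = 1.14167% = 0.0114167.
Recurrence: B ← B·(1+r) − $920.00.
Month 1: interest $86.14; balance after payment $6,711.14.
Month 2: interest $76.62; balance after payment $5,867.76.
Closed form: n = −ln(1 − rB₀/P)/ln(1+r) = −ln(0.90637)/ln(1.01142) ≈ 8.660, so the balance reaches zero during payment 9.

9 months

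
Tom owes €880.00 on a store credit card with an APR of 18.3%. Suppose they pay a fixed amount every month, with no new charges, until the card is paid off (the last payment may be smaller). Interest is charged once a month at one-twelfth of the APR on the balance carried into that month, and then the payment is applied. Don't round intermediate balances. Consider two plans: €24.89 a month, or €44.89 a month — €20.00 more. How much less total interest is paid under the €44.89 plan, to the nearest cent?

€220.56

Monthly rate r = 18.3%/12 = 1.525% = 0.01525.
At €24.89/mo: n = ⌈−ln(1 − rB₀/P)/ln(1+r)⌉ = 52 payments (last €4.72); total interest = total paid − €880.00 = €394.11.
At €44.89/mo: 24 payments (last €21.08); total interest €173.55.
Interest saved = €394.11 − €173.55 = €220.56.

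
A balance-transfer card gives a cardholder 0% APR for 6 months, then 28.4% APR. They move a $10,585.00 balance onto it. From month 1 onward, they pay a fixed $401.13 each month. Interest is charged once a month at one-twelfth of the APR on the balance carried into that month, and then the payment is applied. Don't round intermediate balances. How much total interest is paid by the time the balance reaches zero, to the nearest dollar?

Promo months 1–6 at r₀ = 0%/12 = 0; months 7+ at r₁ = 28.4%/12 = 0.0236667.
After month 6 (no interest yet): B = $10,585.00 − 6·$401.13 = $8,178.22.
Then at r₁ with $401.13/mo: n₂ = −ln(1 − r₁·B/P)/ln(1+r₁) ≈ 28.16 → 29 more payments.
Total paid = 34·$401.13 + $66.29 = $13,704.71; interest = $13,704.71 − $10,585.00 = $3,119.71.

$3,120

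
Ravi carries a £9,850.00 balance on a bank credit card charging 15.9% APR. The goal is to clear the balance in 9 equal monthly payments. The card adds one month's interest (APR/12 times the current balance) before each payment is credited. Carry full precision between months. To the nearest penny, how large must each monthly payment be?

£1,168.22

Monthly rate r = 15.9%/12 = 1.325% = 0.01325.
Level-payment amortization: P = B₀·r / (1 − (1+r)^(−n)) = 9850.00·0.01325 / (1 − 1.01325^(−9)).
Denominator 1 − (1+r)^(−9) = 0.111718764.
P = 130.512 / 0.111718764 ≈ 1168.22.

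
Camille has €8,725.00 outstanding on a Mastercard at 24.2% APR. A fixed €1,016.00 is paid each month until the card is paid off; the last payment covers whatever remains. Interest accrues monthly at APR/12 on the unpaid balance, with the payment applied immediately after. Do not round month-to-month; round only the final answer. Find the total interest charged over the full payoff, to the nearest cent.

Monthly rate r = 24.2%/12 = 2.01667% = 0.0201667.
Payoff takes n = ⌈−ln(1 − rB₀/P)/ln(1+r)⌉ = ⌈9.525⌉ = 10 payments; the last is €535.72.
Total paid = 9·€1,016.00 + €535.72 = €9,679.72.
Total interest = total paid − principal = €9,679.72 − €8,725.00 = €954.72.

€954.72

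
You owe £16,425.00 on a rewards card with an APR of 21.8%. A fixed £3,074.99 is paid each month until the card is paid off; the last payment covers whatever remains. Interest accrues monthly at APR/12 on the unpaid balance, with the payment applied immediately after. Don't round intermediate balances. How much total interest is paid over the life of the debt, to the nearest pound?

£1,015

Monthly rate r = 21.8%/12 = 1.81667% = 0.0181667.
Payoff takes n = ⌈−ln(1 − rB₀/P)/ln(1+r)⌉ = ⌈5.670⌉ = 6 payments; the last is £2,065.17.
Total paid = 5·£3,074.99 + £2,065.17 = £17,440.12.
Total interest = total paid − principal = £17,440.12 − £16,425.00 = £1,015.12.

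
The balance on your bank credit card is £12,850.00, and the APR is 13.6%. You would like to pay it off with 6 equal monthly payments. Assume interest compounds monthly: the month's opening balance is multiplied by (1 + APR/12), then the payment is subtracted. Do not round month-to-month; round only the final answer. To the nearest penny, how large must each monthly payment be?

Monthly rate r = 13.6%/12 = 1.13333% = 0.0113333.
Level-payment amortization: P = B₀·r / (1 − (1+r)^(−n)) = 12850.00·0.0113333 / (1 − 1.01133^(−6)).
Denominator 1 − (1+r)^(−6) = 0.0653821535.
P = 145.633 / 0.0653821535 ≈ 2227.42.

£2,227.42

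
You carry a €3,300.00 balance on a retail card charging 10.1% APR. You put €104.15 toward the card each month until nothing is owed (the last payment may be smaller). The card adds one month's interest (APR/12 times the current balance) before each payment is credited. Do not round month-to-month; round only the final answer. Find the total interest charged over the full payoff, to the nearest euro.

Monthly rate r = 10.1%/12 = 0.841667% = 0.00841667.
Payoff takes n = ⌈−ln(1 − rB₀/P)/ln(1+r)⌉ = ⌈37.008⌉ = 38 payments; the last is €0.79.
Total paid = 37·€104.15 + €0.79 = €3,854.34.
Total interest = total paid − principal = €3,854.34 − €3,300.00 = €554.34.

€554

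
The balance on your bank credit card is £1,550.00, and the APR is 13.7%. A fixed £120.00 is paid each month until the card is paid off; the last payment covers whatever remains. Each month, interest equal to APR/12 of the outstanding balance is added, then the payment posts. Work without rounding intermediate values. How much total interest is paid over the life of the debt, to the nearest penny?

Monthly rate r = 13.7%/12 = 1.14167% = 0.0114167.
Payoff takes n = ⌈−ln(1 − rB₀/P)/ln(1+r)⌉ = ⌈14.054⌉ = 15 payments; the last is £6.52.
Total paid = 14·£120.00 + £6.52 = £1,686.52.
Total interest = total paid − principal = £1,686.52 − £1,550.00 = £136.52.

£136.52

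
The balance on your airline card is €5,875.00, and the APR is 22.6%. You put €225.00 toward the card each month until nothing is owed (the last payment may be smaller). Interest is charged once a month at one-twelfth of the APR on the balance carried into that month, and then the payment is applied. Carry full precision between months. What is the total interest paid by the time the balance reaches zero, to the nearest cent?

Monthly rate r = 22.6%/12 = 1.88333% = 0.0188333.
Payoff takes n = ⌈−ln(1 − rB₀/P)/ln(1+r)⌉ = ⌈36.274⌉ = 37 payments; the last is €61.99.
Total paid = 36·€225.00 + €61.99 = €8,161.99.
Total interest = total paid − principal = €8,161.99 − €5,875.00 = €2,286.99.

€2,286.99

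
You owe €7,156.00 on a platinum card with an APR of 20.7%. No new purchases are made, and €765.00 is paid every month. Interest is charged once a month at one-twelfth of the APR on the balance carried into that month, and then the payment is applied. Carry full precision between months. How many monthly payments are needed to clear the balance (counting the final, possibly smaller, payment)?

11 months

Monthly rate r = 20.7%/12 = 1.725% = 0.01725.
Recurrence: B ← B·(1+r) − €765.00.
Month 1: interest €123.44; balance after payment €6,514.44.
Month 2: interest €112.37; balance after payment €5,861.82.
Closed form: n = −ln(1 − rB₀/P)/ln(1+r) = −ln(0.83864)/ln(1.01725) ≈ 10.289, so the balance reaches zero during payment 11.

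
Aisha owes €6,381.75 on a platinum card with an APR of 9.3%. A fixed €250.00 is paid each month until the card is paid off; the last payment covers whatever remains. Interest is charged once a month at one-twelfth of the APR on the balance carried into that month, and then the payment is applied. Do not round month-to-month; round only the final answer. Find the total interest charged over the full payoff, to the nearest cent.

€756.98

Monthly rate r = 9.3%/12 = 0.775% = 0.00775.
Payoff takes n = ⌈−ln(1 − rB₀/P)/ln(1+r)⌉ = ⌈28.554⌉ = 29 payments; the last is €138.73.
Total paid = 28·€250.00 + €138.73 = €7,138.73.
Total interest = total paid − principal = €7,138.73 − €6,381.75 = €756.98.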